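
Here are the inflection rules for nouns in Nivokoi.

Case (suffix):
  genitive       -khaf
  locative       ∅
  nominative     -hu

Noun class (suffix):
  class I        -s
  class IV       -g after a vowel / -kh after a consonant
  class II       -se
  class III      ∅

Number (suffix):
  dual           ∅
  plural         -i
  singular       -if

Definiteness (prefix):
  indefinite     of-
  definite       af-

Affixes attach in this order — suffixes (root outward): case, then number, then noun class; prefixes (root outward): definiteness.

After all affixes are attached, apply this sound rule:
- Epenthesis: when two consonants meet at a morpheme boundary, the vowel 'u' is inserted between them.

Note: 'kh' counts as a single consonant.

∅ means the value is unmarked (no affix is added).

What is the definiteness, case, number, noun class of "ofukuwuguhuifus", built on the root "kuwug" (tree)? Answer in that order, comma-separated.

indefinite, nominative, singular, class I

Segment: of-kuwug-hu-if-s.
definiteness: of- → indefinite.
case: -hu → nominative.
number: -if → singular.
noun class: -s → class I.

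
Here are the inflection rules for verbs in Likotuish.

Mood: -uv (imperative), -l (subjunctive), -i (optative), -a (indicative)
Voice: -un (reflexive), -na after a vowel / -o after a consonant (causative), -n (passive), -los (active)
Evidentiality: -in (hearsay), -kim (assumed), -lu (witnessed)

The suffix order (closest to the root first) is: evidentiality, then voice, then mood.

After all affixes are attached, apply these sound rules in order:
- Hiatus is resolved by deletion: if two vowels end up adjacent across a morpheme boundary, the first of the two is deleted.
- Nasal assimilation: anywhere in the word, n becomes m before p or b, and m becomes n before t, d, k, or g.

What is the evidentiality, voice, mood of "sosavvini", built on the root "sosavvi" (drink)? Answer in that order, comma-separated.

hearsay, causative, optative

Segment: sosavvi-in-o-i.
evidentiality: -in → hearsay.
voice: -na/o → causative.
mood: -i → optative.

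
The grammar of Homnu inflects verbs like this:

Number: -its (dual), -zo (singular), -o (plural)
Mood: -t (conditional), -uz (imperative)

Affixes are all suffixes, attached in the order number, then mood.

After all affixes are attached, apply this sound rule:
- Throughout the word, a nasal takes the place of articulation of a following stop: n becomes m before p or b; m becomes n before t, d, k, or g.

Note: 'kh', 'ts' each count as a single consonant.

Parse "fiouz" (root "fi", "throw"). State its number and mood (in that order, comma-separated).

plural, imperative

Segment: fi-o-uz.
number: -o → plural.
mood: -uz → imperative.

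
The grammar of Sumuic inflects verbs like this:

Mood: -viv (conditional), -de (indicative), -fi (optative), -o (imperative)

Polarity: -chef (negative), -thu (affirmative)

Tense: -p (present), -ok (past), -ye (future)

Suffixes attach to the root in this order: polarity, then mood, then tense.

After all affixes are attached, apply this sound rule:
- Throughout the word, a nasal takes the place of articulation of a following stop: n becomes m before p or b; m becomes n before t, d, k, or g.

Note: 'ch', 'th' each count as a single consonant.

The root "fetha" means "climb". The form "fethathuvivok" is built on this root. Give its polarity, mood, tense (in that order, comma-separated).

Segment: fetha-thu-viv-ok.
polarity: -thu → affirmative.
mood: -viv → conditional.
tense: -ok → past.

affirmative, conditional, past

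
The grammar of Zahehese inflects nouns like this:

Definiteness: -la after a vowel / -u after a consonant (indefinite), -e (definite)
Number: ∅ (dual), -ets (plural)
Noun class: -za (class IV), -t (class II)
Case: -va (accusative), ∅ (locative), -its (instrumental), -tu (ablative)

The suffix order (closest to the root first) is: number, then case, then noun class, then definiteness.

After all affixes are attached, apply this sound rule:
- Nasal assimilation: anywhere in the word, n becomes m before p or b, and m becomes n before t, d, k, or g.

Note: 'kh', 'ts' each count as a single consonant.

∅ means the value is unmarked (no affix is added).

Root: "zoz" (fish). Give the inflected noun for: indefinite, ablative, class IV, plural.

zozetstuzala

Attach number plural -ets → zozets.
Attach case ablative -tu → zozetstu.
Attach noun class class IV -za → zozetstuza.
Attach definiteness indefinite -la (after vowel 'a') → zozetstuzala.
Nasal assimilation: no change.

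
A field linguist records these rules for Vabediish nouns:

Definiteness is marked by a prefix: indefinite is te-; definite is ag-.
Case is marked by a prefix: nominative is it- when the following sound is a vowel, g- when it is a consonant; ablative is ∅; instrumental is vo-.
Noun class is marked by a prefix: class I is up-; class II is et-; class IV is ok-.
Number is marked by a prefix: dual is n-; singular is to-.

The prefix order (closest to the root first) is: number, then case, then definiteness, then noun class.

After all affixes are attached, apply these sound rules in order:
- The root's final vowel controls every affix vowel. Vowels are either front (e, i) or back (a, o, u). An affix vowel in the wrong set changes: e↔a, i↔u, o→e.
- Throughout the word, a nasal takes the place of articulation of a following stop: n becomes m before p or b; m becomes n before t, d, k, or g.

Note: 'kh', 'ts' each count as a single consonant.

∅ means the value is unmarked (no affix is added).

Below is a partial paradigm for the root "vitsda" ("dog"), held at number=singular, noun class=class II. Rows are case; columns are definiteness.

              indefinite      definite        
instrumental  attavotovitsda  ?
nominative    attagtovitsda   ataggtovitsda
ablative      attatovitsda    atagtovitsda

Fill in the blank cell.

atagvotovitsda

Attach number singular to- → tovitsda.
Attach case instrumental vo- → votovitsda.
Attach definiteness definite ag- → agvotovitsda.
Attach noun class class II et- → etagvotovitsda.
Apply vowel harmony: etagvotovitsda → atagvotovitsda.
Nasal assimilation: no change.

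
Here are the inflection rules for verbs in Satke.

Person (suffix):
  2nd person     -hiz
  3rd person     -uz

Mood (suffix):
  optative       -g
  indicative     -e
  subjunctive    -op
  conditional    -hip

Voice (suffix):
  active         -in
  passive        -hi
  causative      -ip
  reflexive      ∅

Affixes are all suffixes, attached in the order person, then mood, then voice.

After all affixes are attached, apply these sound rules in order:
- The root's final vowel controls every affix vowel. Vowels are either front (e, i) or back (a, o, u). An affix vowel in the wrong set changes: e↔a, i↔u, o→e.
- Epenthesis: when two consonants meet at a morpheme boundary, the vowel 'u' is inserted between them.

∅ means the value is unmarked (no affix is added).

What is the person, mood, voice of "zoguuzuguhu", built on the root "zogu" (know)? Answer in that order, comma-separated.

Segment: zogu-uz-g-hi.
person: -uz → 3rd person.
mood: -g → optative.
voice: -hi → passive.

3rd person, optative, passive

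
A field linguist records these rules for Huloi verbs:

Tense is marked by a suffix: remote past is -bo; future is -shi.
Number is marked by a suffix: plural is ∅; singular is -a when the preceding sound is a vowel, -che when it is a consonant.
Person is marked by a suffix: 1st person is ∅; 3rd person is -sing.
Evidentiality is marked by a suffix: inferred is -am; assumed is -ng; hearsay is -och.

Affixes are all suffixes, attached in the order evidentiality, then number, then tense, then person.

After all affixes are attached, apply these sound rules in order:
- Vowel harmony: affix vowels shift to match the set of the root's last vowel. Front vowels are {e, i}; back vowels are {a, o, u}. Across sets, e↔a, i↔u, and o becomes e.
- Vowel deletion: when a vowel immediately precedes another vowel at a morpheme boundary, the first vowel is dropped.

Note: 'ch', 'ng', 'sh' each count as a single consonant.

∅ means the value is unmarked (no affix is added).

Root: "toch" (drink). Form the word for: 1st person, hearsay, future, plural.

Attach evidentiality hearsay -och → tochoch.
number = plural: zero marking, form stays tochoch.
Attach tense future -shi → tochochshi.
person = 1st person: zero marking, form stays tochochshi.
Apply vowel harmony: tochochshi → tochochshu.
Vowel deletion: no change.

tochochshu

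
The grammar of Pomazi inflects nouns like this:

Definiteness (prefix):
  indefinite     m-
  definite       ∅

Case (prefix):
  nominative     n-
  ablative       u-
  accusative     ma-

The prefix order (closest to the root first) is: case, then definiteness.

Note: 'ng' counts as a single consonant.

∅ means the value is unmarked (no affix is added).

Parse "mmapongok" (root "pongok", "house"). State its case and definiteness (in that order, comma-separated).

accusative, indefinite

Segment: m-ma-pongok.
case: ma- → accusative.
definiteness: m- → indefinite.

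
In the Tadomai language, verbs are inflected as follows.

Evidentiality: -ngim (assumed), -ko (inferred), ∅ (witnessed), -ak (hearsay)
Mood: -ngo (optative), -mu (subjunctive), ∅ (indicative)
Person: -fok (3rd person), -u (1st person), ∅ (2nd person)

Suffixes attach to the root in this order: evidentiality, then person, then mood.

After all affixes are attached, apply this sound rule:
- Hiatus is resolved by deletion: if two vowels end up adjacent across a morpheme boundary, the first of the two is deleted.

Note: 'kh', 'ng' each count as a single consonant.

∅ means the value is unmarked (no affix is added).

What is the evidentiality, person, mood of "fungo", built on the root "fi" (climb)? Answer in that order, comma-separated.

Segment: fi-u-ngo.
evidentiality: ∅ → witnessed.
person: -u → 1st person.
mood: -ngo → optative.

witnessed, 1st person, optative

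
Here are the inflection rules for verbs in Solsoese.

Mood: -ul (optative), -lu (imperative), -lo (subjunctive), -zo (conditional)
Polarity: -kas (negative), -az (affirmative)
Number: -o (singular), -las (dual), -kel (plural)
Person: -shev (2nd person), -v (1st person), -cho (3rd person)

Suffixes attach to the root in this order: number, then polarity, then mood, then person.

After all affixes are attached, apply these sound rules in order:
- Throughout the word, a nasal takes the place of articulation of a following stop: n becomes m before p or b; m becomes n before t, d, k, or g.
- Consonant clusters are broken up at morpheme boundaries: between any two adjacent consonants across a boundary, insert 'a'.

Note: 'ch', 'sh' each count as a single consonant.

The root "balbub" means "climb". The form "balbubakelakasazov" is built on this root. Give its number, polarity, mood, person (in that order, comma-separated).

plural, negative, conditional, 1st person

Segment: balbub-kel-kas-zo-v.
number: -kel → plural.
polarity: -kas → negative.
mood: -zo → conditional.
person: -v → 1st person.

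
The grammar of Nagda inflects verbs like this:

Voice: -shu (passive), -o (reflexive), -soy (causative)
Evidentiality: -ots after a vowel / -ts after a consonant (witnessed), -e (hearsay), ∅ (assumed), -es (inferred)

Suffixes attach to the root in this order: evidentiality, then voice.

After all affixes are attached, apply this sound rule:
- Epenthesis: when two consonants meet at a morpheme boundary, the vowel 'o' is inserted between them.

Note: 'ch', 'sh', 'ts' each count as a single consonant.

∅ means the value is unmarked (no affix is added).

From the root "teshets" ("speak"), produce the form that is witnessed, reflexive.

Attach evidentiality witnessed -ts (after consonant 'ts') → teshetsts.
Attach voice reflexive -o → teshetstso.
Apply epenthesis: teshetstso → teshetsotso.

teshetsotso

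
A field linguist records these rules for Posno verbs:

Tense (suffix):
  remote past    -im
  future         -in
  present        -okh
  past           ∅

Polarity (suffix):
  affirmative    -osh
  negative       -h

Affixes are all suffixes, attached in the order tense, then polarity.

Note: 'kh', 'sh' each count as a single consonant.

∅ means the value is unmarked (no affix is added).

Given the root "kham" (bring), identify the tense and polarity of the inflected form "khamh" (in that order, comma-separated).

past, negative

Segment: kham-h.
tense: ∅ → past.
polarity: -h → negative.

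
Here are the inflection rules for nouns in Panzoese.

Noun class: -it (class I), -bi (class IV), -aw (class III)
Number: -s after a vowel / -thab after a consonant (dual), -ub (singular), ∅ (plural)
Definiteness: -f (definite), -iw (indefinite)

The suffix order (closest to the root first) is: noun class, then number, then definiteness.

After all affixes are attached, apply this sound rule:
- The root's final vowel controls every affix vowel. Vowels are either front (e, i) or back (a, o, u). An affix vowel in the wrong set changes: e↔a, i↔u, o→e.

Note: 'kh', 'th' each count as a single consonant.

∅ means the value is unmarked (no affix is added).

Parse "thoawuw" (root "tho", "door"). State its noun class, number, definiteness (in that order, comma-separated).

Segment: tho-aw-iw.
noun class: -aw → class III.
number: ∅ → plural.
definiteness: -iw → indefinite.

class III, plural, indefinite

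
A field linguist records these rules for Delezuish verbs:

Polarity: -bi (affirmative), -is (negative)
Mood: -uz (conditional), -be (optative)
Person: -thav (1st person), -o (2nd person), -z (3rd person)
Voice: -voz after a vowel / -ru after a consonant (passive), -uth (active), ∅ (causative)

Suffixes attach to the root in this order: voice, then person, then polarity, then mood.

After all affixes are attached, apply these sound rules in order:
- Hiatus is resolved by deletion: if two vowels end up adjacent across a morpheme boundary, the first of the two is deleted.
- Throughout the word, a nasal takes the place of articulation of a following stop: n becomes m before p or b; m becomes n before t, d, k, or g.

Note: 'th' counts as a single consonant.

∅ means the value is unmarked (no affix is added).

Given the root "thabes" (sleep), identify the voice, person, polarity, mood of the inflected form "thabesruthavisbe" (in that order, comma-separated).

passive, 1st person, negative, optative

Segment: thabes-ru-thav-is-be.
voice: -voz/ru → passive.
person: -thav → 1st person.
polarity: -is → negative.
mood: -be → optative.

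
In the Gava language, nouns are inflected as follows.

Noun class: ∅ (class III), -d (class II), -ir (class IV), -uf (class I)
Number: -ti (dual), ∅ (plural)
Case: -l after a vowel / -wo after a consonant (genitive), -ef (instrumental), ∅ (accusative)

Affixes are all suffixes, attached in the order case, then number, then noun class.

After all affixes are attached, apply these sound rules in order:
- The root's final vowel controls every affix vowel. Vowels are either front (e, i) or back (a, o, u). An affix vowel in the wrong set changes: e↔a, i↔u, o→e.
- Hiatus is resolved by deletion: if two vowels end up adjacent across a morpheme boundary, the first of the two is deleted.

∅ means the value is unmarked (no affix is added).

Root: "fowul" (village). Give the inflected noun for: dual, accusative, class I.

case = accusative: zero marking, form stays fowul.
Attach number dual -ti → fowulti.
Attach noun class class I -uf → fowultiuf.
Apply vowel harmony: fowultiuf → fowultuuf.
Apply vowel deletion: fowultuuf → fowultuf.

fowultuf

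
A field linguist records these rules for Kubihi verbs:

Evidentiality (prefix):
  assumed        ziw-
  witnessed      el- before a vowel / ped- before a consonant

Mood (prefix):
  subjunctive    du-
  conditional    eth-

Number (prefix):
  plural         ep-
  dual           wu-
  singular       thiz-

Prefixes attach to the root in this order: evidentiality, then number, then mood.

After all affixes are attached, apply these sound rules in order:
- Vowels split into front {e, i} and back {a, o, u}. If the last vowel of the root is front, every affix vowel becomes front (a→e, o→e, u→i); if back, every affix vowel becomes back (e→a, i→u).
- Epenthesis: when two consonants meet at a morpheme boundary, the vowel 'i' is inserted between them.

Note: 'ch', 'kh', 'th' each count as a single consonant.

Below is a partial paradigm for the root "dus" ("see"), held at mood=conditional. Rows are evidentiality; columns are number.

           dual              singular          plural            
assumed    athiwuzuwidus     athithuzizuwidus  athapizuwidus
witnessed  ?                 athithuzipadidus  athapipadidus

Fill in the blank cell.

athiwupadidus

Attach evidentiality witnessed ped- (before consonant 'd') → peddus.
Attach number dual wu- → wupeddus.
Attach mood conditional eth- → ethwupeddus.
Apply vowel harmony: ethwupeddus → athwupaddus.
Apply epenthesis: athwupaddus → athiwupadidus.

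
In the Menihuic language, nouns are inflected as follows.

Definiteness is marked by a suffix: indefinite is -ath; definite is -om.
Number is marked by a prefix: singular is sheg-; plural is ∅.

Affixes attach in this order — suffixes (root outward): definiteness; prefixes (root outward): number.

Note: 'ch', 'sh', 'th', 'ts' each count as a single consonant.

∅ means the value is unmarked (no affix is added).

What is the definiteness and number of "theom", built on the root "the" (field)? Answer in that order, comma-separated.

Segment: the-om.
definiteness: -om → definite.
number: ∅ → plural.

definite, plural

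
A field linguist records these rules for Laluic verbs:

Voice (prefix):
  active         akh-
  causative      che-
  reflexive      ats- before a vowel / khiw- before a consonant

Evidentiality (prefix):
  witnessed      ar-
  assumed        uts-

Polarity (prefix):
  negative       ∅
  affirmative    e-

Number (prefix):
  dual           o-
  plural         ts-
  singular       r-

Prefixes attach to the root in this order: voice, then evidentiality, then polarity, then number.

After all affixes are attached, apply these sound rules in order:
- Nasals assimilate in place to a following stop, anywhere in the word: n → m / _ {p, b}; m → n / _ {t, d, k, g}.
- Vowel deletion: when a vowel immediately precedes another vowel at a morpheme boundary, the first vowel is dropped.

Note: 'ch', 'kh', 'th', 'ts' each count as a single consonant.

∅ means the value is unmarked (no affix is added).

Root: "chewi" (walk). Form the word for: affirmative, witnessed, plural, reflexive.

Attach voice reflexive khiw- (before consonant 'ch') → khiwchewi.
Attach evidentiality witnessed ar- → arkhiwchewi.
Attach polarity affirmative e- → earkhiwchewi.
Attach number plural ts- → tsearkhiwchewi.
Nasal assimilation: no change.
Apply vowel deletion: tsearkhiwchewi → tsarkhiwchewi.

tsarkhiwchewi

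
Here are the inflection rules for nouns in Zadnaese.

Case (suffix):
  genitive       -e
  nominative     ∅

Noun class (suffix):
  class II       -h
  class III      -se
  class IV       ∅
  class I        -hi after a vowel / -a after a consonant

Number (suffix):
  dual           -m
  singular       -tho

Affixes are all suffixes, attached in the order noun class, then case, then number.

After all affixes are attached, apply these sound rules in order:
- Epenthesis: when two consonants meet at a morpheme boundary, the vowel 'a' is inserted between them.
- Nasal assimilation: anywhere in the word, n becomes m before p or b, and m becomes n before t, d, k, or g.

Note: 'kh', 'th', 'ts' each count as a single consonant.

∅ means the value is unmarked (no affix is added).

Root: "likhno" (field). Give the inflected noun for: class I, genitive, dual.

Attach noun class class I -hi (after vowel 'o') → likhnohi.
Attach case genitive -e → likhnohie.
Attach number dual -m → likhnohiem.
Epenthesis: no change.
Nasal assimilation: no change.

likhnohiem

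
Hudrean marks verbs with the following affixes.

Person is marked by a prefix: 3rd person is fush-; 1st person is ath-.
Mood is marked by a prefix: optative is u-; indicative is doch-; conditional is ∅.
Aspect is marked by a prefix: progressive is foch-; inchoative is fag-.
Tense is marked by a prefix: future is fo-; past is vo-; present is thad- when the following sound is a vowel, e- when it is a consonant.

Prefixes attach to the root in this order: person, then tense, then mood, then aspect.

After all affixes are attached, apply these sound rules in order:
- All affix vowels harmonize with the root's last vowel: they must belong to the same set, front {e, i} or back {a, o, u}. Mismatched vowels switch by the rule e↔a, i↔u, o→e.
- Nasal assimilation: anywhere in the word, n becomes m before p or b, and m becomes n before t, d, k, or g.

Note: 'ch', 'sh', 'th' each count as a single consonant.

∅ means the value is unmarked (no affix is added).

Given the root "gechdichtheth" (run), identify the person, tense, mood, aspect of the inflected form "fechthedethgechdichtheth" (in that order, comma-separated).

1st person, present, conditional, progressive

Segment: foch-thad-ath-gechdichtheth.
person: ath- → 1st person.
tense: thad/e- → present.
mood: ∅ → conditional.
aspect: foch- → progressive.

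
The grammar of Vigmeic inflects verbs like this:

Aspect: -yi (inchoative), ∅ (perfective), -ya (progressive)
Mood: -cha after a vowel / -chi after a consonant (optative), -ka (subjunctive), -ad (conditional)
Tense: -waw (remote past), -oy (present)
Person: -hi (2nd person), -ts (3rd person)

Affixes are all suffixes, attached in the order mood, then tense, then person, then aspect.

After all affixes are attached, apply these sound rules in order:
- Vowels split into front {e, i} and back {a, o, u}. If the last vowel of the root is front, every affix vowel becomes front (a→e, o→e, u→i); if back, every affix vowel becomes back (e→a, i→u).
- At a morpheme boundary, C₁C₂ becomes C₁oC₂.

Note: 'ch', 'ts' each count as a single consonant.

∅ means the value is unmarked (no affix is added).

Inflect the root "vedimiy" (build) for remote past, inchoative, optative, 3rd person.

Attach mood optative -chi (after consonant 'y') → vedimiychi.
Attach tense remote past -waw → vedimiychiwaw.
Attach person 3rd person -ts → vedimiychiwawts.
Attach aspect inchoative -yi → vedimiychiwawtsyi.
Apply vowel harmony: vedimiychiwawtsyi → vedimiychiwewtsyi.
Apply epenthesis: vedimiychiwewtsyi → vedimiyochiwewotsoyi.

vedimiyochiwewotsoyi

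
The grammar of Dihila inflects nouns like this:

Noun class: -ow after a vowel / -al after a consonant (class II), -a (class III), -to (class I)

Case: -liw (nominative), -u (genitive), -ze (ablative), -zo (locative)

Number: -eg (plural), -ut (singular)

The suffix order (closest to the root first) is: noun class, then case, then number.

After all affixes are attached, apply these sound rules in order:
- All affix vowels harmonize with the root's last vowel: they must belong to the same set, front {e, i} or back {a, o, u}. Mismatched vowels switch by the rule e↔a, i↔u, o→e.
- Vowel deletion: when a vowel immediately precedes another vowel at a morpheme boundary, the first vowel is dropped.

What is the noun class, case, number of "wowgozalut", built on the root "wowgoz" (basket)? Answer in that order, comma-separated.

class II, genitive, singular

Segment: wowgoz-al-u-ut.
noun class: -ow/al → class II.
case: -u → genitive.
number: -ut → singular.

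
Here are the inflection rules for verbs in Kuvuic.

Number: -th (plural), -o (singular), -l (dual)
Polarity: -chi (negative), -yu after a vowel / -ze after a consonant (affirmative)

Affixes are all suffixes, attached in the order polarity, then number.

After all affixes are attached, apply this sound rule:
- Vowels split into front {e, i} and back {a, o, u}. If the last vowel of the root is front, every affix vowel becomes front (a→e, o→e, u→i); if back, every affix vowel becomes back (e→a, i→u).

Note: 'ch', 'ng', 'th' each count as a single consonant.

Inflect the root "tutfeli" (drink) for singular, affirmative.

tutfeliyie

Attach polarity affirmative -yu (after vowel 'i') → tutfeliyu.
Attach number singular -o → tutfeliyuo.
Apply vowel harmony: tutfeliyuo → tutfeliyie.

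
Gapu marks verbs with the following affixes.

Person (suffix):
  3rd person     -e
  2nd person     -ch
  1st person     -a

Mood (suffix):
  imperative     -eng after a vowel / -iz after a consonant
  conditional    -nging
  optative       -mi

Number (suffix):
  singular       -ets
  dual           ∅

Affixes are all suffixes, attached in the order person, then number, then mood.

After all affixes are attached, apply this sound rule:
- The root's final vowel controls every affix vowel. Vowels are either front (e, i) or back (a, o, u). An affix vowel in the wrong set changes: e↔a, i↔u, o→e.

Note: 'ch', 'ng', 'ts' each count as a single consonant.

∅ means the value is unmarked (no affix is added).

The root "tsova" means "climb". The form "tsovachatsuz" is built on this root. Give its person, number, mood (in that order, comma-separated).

2nd person, singular, imperative

Segment: tsova-ch-ets-iz.
person: -ch → 2nd person.
number: -ets → singular.
mood: -eng/iz → imperative.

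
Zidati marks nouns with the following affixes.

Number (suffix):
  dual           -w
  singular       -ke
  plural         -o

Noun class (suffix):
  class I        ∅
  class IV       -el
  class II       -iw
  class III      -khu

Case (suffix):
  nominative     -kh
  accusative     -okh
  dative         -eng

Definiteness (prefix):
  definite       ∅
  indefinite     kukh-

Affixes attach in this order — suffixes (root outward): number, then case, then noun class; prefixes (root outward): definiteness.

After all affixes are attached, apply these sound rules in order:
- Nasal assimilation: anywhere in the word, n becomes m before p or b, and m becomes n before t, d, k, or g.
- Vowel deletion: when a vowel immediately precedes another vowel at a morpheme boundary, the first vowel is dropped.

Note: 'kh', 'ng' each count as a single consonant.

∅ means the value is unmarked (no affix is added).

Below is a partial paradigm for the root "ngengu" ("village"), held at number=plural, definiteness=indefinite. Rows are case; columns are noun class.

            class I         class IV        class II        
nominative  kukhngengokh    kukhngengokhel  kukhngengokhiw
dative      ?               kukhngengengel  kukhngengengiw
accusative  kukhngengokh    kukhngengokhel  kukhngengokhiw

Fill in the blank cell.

Attach number plural -o → ngenguo.
Attach definiteness indefinite kukh- → kukhngenguo.
Attach case dative -eng → kukhngenguoeng.
noun class = class I: zero marking, form stays kukhngenguoeng.
Nasal assimilation: no change.
Apply vowel deletion: kukhngenguoeng → kukhngengeng.

kukhngengeng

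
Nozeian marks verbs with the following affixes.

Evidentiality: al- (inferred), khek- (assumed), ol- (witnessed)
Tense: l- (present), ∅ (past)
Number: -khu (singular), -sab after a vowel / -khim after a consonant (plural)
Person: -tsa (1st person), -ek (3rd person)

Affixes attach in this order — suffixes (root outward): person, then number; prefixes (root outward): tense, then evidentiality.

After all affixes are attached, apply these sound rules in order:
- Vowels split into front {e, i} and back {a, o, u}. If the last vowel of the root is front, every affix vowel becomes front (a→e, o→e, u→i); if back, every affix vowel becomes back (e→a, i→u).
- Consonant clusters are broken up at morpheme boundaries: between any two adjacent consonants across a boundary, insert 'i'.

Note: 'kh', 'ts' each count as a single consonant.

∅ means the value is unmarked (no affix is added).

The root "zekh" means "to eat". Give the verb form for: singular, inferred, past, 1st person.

elizekhitsekhi

Attach person 1st person -tsa → zekhtsa.
Attach number singular -khu → zekhtsakhu.
tense = past: zero marking, form stays zekhtsakhu.
Attach evidentiality inferred al- → alzekhtsakhu.
Apply vowel harmony: alzekhtsakhu → elzekhtsekhi.
Apply epenthesis: elzekhtsekhi → elizekhitsekhi.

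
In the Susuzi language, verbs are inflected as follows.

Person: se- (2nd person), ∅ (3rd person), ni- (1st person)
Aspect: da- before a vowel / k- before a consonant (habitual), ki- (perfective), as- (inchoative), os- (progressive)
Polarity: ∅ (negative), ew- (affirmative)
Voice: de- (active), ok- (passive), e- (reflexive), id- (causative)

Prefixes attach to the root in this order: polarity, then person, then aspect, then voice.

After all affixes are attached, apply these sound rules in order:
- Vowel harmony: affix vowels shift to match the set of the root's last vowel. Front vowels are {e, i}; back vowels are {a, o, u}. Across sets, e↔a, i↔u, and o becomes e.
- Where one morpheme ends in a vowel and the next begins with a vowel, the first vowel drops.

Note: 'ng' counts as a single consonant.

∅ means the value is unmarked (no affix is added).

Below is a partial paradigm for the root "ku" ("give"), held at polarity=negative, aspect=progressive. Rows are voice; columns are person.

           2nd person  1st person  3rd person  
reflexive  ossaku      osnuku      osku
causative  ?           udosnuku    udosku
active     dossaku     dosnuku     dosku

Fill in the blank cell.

polarity = negative: zero marking, form stays ku.
Attach person 2nd person se- → seku.
Attach aspect progressive os- → osseku.
Attach voice causative id- → idosseku.
Apply vowel harmony: idosseku → udossaku.
Vowel deletion: no change.

udossaku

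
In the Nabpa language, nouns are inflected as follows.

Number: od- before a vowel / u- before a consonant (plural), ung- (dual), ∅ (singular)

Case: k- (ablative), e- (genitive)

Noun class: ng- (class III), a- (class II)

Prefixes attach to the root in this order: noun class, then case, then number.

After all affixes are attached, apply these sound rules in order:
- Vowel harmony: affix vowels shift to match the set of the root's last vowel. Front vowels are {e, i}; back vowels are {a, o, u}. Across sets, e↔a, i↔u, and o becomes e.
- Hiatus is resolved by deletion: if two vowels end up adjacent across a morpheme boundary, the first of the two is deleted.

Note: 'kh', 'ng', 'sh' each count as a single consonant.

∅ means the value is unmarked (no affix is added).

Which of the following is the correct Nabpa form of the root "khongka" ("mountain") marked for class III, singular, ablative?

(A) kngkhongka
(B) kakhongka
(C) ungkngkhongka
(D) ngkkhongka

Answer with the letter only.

Attach noun class class III ng- → ngkhongka.
Attach case ablative k- → kngkhongka.
number = singular: zero marking, form stays kngkhongka.
Vowel harmony: no change.
Vowel deletion: no change.
So the correct form is kngkhongka, option (A).
(B) kakhongka is wrong: it uses class II instead of class III for noun class.
(D) ngkkhongka is wrong: it has the affixes in the wrong order.
(C) ungkngkhongka is wrong: it uses dual instead of singular for number.

A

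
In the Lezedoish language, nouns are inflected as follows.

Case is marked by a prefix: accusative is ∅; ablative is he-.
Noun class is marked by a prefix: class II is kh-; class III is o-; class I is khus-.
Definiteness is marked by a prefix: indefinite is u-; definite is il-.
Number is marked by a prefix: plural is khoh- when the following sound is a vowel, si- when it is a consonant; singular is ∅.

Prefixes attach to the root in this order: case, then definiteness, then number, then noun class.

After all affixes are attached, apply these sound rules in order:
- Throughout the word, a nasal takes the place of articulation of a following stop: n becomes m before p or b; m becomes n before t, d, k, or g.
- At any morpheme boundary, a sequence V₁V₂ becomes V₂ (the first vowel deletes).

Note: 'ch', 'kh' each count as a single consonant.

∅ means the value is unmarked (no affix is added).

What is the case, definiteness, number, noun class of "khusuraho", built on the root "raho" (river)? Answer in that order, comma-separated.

accusative, indefinite, singular, class I

Segment: khus-u-raho.
case: ∅ → accusative.
definiteness: u- → indefinite.
number: ∅ → singular.
noun class: khus- → class I.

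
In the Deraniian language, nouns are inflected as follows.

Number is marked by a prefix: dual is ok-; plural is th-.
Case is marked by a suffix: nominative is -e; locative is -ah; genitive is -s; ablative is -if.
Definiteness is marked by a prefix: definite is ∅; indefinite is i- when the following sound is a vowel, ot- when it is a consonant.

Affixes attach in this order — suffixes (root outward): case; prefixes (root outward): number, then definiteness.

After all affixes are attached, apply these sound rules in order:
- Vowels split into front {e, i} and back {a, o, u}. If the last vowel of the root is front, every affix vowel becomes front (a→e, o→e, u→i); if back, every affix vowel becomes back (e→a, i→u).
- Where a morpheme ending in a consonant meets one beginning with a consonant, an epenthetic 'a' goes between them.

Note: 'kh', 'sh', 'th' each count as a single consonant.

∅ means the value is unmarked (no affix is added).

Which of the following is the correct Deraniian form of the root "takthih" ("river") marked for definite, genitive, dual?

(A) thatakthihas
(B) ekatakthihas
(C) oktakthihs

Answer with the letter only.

B

Attach case genitive -s → takthihs.
Attach number dual ok- → oktakthihs.
definiteness = definite: zero marking, form stays oktakthihs.
Apply vowel harmony: oktakthihs → ektakthihs.
Apply epenthesis: ektakthihs → ekatakthihas.
So the correct form is ekatakthihas, option (B).
(C) oktakthihs is wrong: it fails to apply the sound rule(s).
(A) thatakthihas is wrong: it uses plural instead of dual for number.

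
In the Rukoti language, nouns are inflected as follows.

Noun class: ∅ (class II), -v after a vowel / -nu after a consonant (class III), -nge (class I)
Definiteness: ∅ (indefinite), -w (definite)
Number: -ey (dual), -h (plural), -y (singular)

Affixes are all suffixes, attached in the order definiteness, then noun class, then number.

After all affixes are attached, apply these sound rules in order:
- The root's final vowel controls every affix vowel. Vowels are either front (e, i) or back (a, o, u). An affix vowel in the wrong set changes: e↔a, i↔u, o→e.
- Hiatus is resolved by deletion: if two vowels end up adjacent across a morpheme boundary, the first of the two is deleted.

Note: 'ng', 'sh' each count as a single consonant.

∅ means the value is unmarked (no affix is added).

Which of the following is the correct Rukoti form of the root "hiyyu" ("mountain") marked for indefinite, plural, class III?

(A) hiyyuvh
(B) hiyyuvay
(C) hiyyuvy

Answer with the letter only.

definiteness = indefinite: zero marking, form stays hiyyu.
Attach noun class class III -v (after vowel 'u') → hiyyuv.
Attach number plural -h → hiyyuvh.
Vowel harmony: no change.
Vowel deletion: no change.
So the correct form is hiyyuvh, option (A).
(B) hiyyuvay is wrong: it uses dual instead of plural for number.
(C) hiyyuvy is wrong: it uses singular instead of plural for number.

A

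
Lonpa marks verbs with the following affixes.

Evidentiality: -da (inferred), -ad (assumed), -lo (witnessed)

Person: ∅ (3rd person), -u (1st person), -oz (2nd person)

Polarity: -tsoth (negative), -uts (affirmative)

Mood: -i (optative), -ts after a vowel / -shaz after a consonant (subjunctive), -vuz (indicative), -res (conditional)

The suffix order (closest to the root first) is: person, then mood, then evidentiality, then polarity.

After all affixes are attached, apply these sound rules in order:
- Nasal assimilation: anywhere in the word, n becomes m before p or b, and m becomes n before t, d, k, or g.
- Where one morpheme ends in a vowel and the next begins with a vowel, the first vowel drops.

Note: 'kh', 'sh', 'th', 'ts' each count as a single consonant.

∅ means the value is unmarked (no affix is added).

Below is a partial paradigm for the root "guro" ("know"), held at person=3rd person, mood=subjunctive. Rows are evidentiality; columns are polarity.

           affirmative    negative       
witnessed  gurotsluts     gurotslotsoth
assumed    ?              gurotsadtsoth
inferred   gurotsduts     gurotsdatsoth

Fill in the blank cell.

gurotsaduts

person = 3rd person: zero marking, form stays guro.
Attach mood subjunctive -ts (after vowel 'o') → gurots.
Attach evidentiality assumed -ad → gurotsad.
Attach polarity affirmative -uts → gurotsaduts.
Nasal assimilation: no change.
Vowel deletion: no change.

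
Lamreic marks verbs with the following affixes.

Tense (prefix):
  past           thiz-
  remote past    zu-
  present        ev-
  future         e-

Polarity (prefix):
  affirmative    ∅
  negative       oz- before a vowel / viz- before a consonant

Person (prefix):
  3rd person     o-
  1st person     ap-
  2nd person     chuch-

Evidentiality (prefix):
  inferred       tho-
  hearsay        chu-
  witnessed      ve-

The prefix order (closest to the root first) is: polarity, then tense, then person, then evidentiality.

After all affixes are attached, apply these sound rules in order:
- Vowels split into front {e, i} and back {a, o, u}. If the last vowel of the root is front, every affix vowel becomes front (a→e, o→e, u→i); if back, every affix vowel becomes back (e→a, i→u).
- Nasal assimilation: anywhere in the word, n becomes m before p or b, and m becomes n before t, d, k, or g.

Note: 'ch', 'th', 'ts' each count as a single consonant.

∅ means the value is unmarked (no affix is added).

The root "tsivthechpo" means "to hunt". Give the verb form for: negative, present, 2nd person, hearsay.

Attach polarity negative viz- (before consonant 'ts') → viztsivthechpo.
Attach tense present ev- → evviztsivthechpo.
Attach person 2nd person chuch- → chuchevviztsivthechpo.
Attach evidentiality hearsay chu- → chuchuchevviztsivthechpo.
Apply vowel harmony: chuchuchevviztsivthechpo → chuchuchavvuztsivthechpo.
Nasal assimilation: no change.

chuchuchavvuztsivthechpo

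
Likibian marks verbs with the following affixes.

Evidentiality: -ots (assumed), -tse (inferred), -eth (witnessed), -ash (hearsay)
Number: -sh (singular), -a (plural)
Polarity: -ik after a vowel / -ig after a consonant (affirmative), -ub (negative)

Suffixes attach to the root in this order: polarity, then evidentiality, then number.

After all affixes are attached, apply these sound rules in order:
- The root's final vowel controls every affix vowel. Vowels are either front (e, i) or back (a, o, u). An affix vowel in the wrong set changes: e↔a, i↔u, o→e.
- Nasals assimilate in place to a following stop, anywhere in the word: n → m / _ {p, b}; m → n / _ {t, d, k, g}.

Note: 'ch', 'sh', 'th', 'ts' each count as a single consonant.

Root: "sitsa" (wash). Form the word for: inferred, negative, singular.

Attach polarity negative -ub → sitsaub.
Attach evidentiality inferred -tse → sitsaubtse.
Attach number singular -sh → sitsaubtsesh.
Apply vowel harmony: sitsaubtsesh → sitsaubtsash.
Nasal assimilation: no change.

sitsaubtsash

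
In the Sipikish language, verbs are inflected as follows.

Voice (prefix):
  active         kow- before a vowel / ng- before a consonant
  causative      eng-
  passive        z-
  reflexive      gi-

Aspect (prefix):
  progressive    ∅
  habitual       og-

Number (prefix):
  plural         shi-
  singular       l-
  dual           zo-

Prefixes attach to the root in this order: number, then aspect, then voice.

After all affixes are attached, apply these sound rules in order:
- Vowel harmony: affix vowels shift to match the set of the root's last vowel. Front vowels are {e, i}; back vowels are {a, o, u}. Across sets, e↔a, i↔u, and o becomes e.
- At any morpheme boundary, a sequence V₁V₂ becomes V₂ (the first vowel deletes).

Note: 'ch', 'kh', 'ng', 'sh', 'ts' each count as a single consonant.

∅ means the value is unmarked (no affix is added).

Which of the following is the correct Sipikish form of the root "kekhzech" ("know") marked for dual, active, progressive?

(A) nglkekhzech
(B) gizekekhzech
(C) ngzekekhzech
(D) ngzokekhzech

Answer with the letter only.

Attach number dual zo- → zokekhzech.
aspect = progressive: zero marking, form stays zokekhzech.
Attach voice active ng- (before consonant 'z') → ngzokekhzech.
Apply vowel harmony: ngzokekhzech → ngzekekhzech.
Vowel deletion: no change.
So the correct form is ngzekekhzech, option (C).
(B) gizekekhzech is wrong: it uses reflexive instead of active for voice.
(A) nglkekhzech is wrong: it uses singular instead of dual for number.
(D) ngzokekhzech is wrong: it fails to apply the sound rule(s).

C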